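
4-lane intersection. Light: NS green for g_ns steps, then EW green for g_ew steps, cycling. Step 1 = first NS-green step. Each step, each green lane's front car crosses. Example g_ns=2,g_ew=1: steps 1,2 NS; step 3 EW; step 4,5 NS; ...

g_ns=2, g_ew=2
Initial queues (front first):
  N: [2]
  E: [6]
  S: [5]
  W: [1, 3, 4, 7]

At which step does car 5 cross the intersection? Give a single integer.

Step 1 [NS]: N:car2-GO,E:wait,S:car5-GO,W:wait | queues: N=0 E=1 S=0 W=4
Step 2 [NS]: N:empty,E:wait,S:empty,W:wait | queues: N=0 E=1 S=0 W=4
Step 3 [EW]: N:wait,E:car6-GO,S:wait,W:car1-GO | queues: N=0 E=0 S=0 W=3
Step 4 [EW]: N:wait,E:empty,S:wait,W:car3-GO | queues: N=0 E=0 S=0 W=2
Step 5 [NS]: N:empty,E:wait,S:empty,W:wait | queues: N=0 E=0 S=0 W=2
Step 6 [NS]: N:empty,E:wait,S:empty,W:wait | queues: N=0 E=0 S=0 W=2
Step 7 [EW]: N:wait,E:empty,S:wait,W:car4-GO | queues: N=0 E=0 S=0 W=1
Step 8 [EW]: N:wait,E:empty,S:wait,W:car7-GO | queues: N=0 E=0 S=0 W=0
Car 5 crosses at step 1

1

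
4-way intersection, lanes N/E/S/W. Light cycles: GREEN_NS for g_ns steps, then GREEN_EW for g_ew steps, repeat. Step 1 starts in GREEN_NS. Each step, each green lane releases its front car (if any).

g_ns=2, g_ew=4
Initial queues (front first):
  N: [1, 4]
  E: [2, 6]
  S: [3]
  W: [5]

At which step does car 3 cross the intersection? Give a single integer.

Step 1 [NS]: N:car1-GO,E:wait,S:car3-GO,W:wait | queues: N=1 E=2 S=0 W=1
Step 2 [NS]: N:car4-GO,E:wait,S:empty,W:wait | queues: N=0 E=2 S=0 W=1
Step 3 [EW]: N:wait,E:car2-GO,S:wait,W:car5-GO | queues: N=0 E=1 S=0 W=0
Step 4 [EW]: N:wait,E:car6-GO,S:wait,W:empty | queues: N=0 E=0 S=0 W=0
Car 3 crosses at step 1

1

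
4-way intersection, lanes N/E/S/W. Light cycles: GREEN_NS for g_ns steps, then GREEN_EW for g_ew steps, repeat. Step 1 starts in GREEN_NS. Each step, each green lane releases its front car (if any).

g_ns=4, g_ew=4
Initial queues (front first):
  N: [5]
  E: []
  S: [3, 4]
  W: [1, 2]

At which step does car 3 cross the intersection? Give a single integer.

Step 1 [NS]: N:car5-GO,E:wait,S:car3-GO,W:wait | queues: N=0 E=0 S=1 W=2
Step 2 [NS]: N:empty,E:wait,S:car4-GO,W:wait | queues: N=0 E=0 S=0 W=2
Step 3 [NS]: N:empty,E:wait,S:empty,W:wait | queues: N=0 E=0 S=0 W=2
Step 4 [NS]: N:empty,E:wait,S:empty,W:wait | queues: N=0 E=0 S=0 W=2
Step 5 [EW]: N:wait,E:empty,S:wait,W:car1-GO | queues: N=0 E=0 S=0 W=1
Step 6 [EW]: N:wait,E:empty,S:wait,W:car2-GO | queues: N=0 E=0 S=0 W=0
Car 3 crosses at step 1

1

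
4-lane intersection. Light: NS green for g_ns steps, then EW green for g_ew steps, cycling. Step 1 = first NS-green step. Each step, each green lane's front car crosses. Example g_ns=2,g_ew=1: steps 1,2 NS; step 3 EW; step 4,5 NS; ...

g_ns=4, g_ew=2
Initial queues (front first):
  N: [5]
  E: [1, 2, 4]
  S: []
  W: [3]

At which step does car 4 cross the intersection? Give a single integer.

Step 1 [NS]: N:car5-GO,E:wait,S:empty,W:wait | queues: N=0 E=3 S=0 W=1
Step 2 [NS]: N:empty,E:wait,S:empty,W:wait | queues: N=0 E=3 S=0 W=1
Step 3 [NS]: N:empty,E:wait,S:empty,W:wait | queues: N=0 E=3 S=0 W=1
Step 4 [NS]: N:empty,E:wait,S:empty,W:wait | queues: N=0 E=3 S=0 W=1
Step 5 [EW]: N:wait,E:car1-GO,S:wait,W:car3-GO | queues: N=0 E=2 S=0 W=0
Step 6 [EW]: N:wait,E:car2-GO,S:wait,W:empty | queues: N=0 E=1 S=0 W=0
Step 7 [NS]: N:empty,E:wait,S:empty,W:wait | queues: N=0 E=1 S=0 W=0
Step 8 [NS]: N:empty,E:wait,S:empty,W:wait | queues: N=0 E=1 S=0 W=0
Step 9 [NS]: N:empty,E:wait,S:empty,W:wait | queues: N=0 E=1 S=0 W=0
Step 10 [NS]: N:empty,E:wait,S:empty,W:wait | queues: N=0 E=1 S=0 W=0
Step 11 [EW]: N:wait,E:car4-GO,S:wait,W:empty | queues: N=0 E=0 S=0 W=0
Car 4 crosses at step 11

11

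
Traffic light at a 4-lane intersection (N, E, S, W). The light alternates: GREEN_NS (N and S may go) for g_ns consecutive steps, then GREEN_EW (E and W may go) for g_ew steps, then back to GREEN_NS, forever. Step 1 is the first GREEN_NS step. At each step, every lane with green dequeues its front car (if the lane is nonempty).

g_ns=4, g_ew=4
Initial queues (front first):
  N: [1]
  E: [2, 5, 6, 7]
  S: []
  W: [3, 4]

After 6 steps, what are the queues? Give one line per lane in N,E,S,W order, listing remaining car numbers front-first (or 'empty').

Step 1 [NS]: N:car1-GO,E:wait,S:empty,W:wait | queues: N=0 E=4 S=0 W=2
Step 2 [NS]: N:empty,E:wait,S:empty,W:wait | queues: N=0 E=4 S=0 W=2
Step 3 [NS]: N:empty,E:wait,S:empty,W:wait | queues: N=0 E=4 S=0 W=2
Step 4 [NS]: N:empty,E:wait,S:empty,W:wait | queues: N=0 E=4 S=0 W=2
Step 5 [EW]: N:wait,E:car2-GO,S:wait,W:car3-GO | queues: N=0 E=3 S=0 W=1
Step 6 [EW]: N:wait,E:car5-GO,S:wait,W:car4-GO | queues: N=0 E=2 S=0 W=0

N: empty
E: 6 7
S: empty
W: empty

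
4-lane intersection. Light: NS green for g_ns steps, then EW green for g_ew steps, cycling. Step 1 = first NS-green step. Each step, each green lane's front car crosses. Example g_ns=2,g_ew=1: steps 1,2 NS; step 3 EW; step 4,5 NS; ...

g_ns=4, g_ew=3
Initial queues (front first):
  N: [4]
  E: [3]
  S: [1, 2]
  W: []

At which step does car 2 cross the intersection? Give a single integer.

Step 1 [NS]: N:car4-GO,E:wait,S:car1-GO,W:wait | queues: N=0 E=1 S=1 W=0
Step 2 [NS]: N:empty,E:wait,S:car2-GO,W:wait | queues: N=0 E=1 S=0 W=0
Step 3 [NS]: N:empty,E:wait,S:empty,W:wait | queues: N=0 E=1 S=0 W=0
Step 4 [NS]: N:empty,E:wait,S:empty,W:wait | queues: N=0 E=1 S=0 W=0
Step 5 [EW]: N:wait,E:car3-GO,S:wait,W:empty | queues: N=0 E=0 S=0 W=0
Car 2 crosses at step 2

2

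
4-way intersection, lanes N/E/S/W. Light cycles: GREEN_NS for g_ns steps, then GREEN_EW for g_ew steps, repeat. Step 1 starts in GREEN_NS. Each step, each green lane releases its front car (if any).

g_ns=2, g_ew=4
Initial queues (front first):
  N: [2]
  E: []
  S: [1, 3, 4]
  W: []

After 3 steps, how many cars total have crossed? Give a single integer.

Answer: 3

Derivation:
Step 1 [NS]: N:car2-GO,E:wait,S:car1-GO,W:wait | queues: N=0 E=0 S=2 W=0
Step 2 [NS]: N:empty,E:wait,S:car3-GO,W:wait | queues: N=0 E=0 S=1 W=0
Step 3 [EW]: N:wait,E:empty,S:wait,W:empty | queues: N=0 E=0 S=1 W=0
Cars crossed by step 3: 3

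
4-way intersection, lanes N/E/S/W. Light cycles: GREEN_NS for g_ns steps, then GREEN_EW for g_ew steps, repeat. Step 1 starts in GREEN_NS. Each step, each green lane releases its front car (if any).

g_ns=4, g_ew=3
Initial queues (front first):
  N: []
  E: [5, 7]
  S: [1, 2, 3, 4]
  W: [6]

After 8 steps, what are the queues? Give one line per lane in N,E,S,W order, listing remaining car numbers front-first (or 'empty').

Step 1 [NS]: N:empty,E:wait,S:car1-GO,W:wait | queues: N=0 E=2 S=3 W=1
Step 2 [NS]: N:empty,E:wait,S:car2-GO,W:wait | queues: N=0 E=2 S=2 W=1
Step 3 [NS]: N:empty,E:wait,S:car3-GO,W:wait | queues: N=0 E=2 S=1 W=1
Step 4 [NS]: N:empty,E:wait,S:car4-GO,W:wait | queues: N=0 E=2 S=0 W=1
Step 5 [EW]: N:wait,E:car5-GO,S:wait,W:car6-GO | queues: N=0 E=1 S=0 W=0
Step 6 [EW]: N:wait,E:car7-GO,S:wait,W:empty | queues: N=0 E=0 S=0 W=0

N: empty
E: empty
S: empty
W: empty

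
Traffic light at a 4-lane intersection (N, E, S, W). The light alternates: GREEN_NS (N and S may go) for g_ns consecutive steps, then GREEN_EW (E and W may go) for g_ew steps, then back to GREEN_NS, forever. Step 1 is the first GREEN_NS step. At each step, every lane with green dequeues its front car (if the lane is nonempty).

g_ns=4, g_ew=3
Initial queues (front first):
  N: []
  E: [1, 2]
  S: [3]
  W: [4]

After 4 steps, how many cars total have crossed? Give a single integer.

Step 1 [NS]: N:empty,E:wait,S:car3-GO,W:wait | queues: N=0 E=2 S=0 W=1
Step 2 [NS]: N:empty,E:wait,S:empty,W:wait | queues: N=0 E=2 S=0 W=1
Step 3 [NS]: N:empty,E:wait,S:empty,W:wait | queues: N=0 E=2 S=0 W=1
Step 4 [NS]: N:empty,E:wait,S:empty,W:wait | queues: N=0 E=2 S=0 W=1
Cars crossed by step 4: 1

Answer: 1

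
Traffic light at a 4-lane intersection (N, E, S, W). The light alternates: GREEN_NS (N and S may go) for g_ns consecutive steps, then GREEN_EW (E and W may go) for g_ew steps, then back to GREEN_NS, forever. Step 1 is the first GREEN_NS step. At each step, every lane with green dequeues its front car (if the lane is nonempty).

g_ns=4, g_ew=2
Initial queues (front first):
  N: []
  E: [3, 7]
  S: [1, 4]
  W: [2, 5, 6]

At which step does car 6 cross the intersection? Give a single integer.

Step 1 [NS]: N:empty,E:wait,S:car1-GO,W:wait | queues: N=0 E=2 S=1 W=3
Step 2 [NS]: N:empty,E:wait,S:car4-GO,W:wait | queues: N=0 E=2 S=0 W=3
Step 3 [NS]: N:empty,E:wait,S:empty,W:wait | queues: N=0 E=2 S=0 W=3
Step 4 [NS]: N:empty,E:wait,S:empty,W:wait | queues: N=0 E=2 S=0 W=3
Step 5 [EW]: N:wait,E:car3-GO,S:wait,W:car2-GO | queues: N=0 E=1 S=0 W=2
Step 6 [EW]: N:wait,E:car7-GO,S:wait,W:car5-GO | queues: N=0 E=0 S=0 W=1
Step 7 [NS]: N:empty,E:wait,S:empty,W:wait | queues: N=0 E=0 S=0 W=1
Step 8 [NS]: N:empty,E:wait,S:empty,W:wait | queues: N=0 E=0 S=0 W=1
Step 9 [NS]: N:empty,E:wait,S:empty,W:wait | queues: N=0 E=0 S=0 W=1
Step 10 [NS]: N:empty,E:wait,S:empty,W:wait | queues: N=0 E=0 S=0 W=1
Step 11 [EW]: N:wait,E:empty,S:wait,W:car6-GO | queues: N=0 E=0 S=0 W=0
Car 6 crosses at step 11

11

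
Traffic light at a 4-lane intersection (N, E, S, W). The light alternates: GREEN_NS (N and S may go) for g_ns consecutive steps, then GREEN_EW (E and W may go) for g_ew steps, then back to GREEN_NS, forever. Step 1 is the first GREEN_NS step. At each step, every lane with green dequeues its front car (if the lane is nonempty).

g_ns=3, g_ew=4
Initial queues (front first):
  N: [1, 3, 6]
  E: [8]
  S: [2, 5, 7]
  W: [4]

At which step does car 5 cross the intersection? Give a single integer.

Step 1 [NS]: N:car1-GO,E:wait,S:car2-GO,W:wait | queues: N=2 E=1 S=2 W=1
Step 2 [NS]: N:car3-GO,E:wait,S:car5-GO,W:wait | queues: N=1 E=1 S=1 W=1
Step 3 [NS]: N:car6-GO,E:wait,S:car7-GO,W:wait | queues: N=0 E=1 S=0 W=1
Step 4 [EW]: N:wait,E:car8-GO,S:wait,W:car4-GO | queues: N=0 E=0 S=0 W=0
Car 5 crosses at step 2

2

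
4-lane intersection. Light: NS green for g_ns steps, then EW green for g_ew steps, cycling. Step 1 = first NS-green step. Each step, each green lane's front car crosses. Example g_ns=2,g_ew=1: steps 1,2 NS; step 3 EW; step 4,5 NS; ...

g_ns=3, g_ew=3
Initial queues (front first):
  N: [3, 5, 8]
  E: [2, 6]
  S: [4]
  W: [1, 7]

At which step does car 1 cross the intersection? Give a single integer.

Step 1 [NS]: N:car3-GO,E:wait,S:car4-GO,W:wait | queues: N=2 E=2 S=0 W=2
Step 2 [NS]: N:car5-GO,E:wait,S:empty,W:wait | queues: N=1 E=2 S=0 W=2
Step 3 [NS]: N:car8-GO,E:wait,S:empty,W:wait | queues: N=0 E=2 S=0 W=2
Step 4 [EW]: N:wait,E:car2-GO,S:wait,W:car1-GO | queues: N=0 E=1 S=0 W=1
Step 5 [EW]: N:wait,E:car6-GO,S:wait,W:car7-GO | queues: N=0 E=0 S=0 W=0
Car 1 crosses at step 4

4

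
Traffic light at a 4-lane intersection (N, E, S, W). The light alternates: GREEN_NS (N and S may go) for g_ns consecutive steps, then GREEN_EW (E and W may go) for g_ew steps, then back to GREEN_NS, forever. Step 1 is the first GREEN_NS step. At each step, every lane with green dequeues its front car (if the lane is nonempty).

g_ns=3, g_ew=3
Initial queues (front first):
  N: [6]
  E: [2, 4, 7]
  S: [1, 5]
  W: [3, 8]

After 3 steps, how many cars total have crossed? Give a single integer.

Answer: 3

Derivation:
Step 1 [NS]: N:car6-GO,E:wait,S:car1-GO,W:wait | queues: N=0 E=3 S=1 W=2
Step 2 [NS]: N:empty,E:wait,S:car5-GO,W:wait | queues: N=0 E=3 S=0 W=2
Step 3 [NS]: N:empty,E:wait,S:empty,W:wait | queues: N=0 E=3 S=0 W=2
Cars crossed by step 3: 3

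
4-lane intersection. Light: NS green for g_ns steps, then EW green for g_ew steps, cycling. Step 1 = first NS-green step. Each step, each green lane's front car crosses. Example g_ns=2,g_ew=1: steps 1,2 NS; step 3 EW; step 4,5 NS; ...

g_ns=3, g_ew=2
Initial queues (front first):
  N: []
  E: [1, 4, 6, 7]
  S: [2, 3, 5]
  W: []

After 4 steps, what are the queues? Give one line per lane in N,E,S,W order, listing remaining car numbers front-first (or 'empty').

Step 1 [NS]: N:empty,E:wait,S:car2-GO,W:wait | queues: N=0 E=4 S=2 W=0
Step 2 [NS]: N:empty,E:wait,S:car3-GO,W:wait | queues: N=0 E=4 S=1 W=0
Step 3 [NS]: N:empty,E:wait,S:car5-GO,W:wait | queues: N=0 E=4 S=0 W=0
Step 4 [EW]: N:wait,E:car1-GO,S:wait,W:empty | queues: N=0 E=3 S=0 W=0

N: empty
E: 4 6 7
S: empty
W: empty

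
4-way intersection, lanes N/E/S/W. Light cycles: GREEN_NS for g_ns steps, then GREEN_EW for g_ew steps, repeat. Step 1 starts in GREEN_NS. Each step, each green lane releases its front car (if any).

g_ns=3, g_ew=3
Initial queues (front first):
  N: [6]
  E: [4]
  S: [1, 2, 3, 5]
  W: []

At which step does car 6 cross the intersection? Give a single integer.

Step 1 [NS]: N:car6-GO,E:wait,S:car1-GO,W:wait | queues: N=0 E=1 S=3 W=0
Step 2 [NS]: N:empty,E:wait,S:car2-GO,W:wait | queues: N=0 E=1 S=2 W=0
Step 3 [NS]: N:empty,E:wait,S:car3-GO,W:wait | queues: N=0 E=1 S=1 W=0
Step 4 [EW]: N:wait,E:car4-GO,S:wait,W:empty | queues: N=0 E=0 S=1 W=0
Step 5 [EW]: N:wait,E:empty,S:wait,W:empty | queues: N=0 E=0 S=1 W=0
Step 6 [EW]: N:wait,E:empty,S:wait,W:empty | queues: N=0 E=0 S=1 W=0
Step 7 [NS]: N:empty,E:wait,S:car5-GO,W:wait | queues: N=0 E=0 S=0 W=0
Car 6 crosses at step 1

1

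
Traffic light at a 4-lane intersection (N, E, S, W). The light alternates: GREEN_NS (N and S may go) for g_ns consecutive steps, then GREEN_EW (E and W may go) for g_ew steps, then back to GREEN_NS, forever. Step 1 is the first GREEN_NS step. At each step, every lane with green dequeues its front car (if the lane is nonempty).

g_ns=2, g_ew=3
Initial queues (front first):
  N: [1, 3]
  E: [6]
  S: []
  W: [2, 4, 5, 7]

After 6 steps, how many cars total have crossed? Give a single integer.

Step 1 [NS]: N:car1-GO,E:wait,S:empty,W:wait | queues: N=1 E=1 S=0 W=4
Step 2 [NS]: N:car3-GO,E:wait,S:empty,W:wait | queues: N=0 E=1 S=0 W=4
Step 3 [EW]: N:wait,E:car6-GO,S:wait,W:car2-GO | queues: N=0 E=0 S=0 W=3
Step 4 [EW]: N:wait,E:empty,S:wait,W:car4-GO | queues: N=0 E=0 S=0 W=2
Step 5 [EW]: N:wait,E:empty,S:wait,W:car5-GO | queues: N=0 E=0 S=0 W=1
Step 6 [NS]: N:empty,E:wait,S:empty,W:wait | queues: N=0 E=0 S=0 W=1
Cars crossed by step 6: 6

Answer: 6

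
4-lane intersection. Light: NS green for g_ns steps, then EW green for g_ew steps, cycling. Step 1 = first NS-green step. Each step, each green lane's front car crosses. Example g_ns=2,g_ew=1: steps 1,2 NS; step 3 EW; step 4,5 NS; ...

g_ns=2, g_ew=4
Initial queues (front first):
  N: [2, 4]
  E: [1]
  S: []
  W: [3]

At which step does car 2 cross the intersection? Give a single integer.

Step 1 [NS]: N:car2-GO,E:wait,S:empty,W:wait | queues: N=1 E=1 S=0 W=1
Step 2 [NS]: N:car4-GO,E:wait,S:empty,W:wait | queues: N=0 E=1 S=0 W=1
Step 3 [EW]: N:wait,E:car1-GO,S:wait,W:car3-GO | queues: N=0 E=0 S=0 W=0
Car 2 crosses at step 1

1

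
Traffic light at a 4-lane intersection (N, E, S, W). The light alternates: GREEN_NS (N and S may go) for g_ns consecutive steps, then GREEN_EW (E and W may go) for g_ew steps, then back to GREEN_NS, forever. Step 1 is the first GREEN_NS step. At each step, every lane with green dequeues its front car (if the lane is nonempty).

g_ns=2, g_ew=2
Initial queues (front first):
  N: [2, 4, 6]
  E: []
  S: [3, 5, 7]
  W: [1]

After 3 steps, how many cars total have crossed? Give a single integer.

Step 1 [NS]: N:car2-GO,E:wait,S:car3-GO,W:wait | queues: N=2 E=0 S=2 W=1
Step 2 [NS]: N:car4-GO,E:wait,S:car5-GO,W:wait | queues: N=1 E=0 S=1 W=1
Step 3 [EW]: N:wait,E:empty,S:wait,W:car1-GO | queues: N=1 E=0 S=1 W=0
Cars crossed by step 3: 5

Answer: 5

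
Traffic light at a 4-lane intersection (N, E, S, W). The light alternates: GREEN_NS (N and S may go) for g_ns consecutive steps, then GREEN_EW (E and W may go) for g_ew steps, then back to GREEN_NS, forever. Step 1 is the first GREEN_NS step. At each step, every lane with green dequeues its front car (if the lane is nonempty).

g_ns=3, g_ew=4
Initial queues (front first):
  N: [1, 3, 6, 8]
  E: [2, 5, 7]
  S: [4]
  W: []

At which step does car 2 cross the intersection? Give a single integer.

Step 1 [NS]: N:car1-GO,E:wait,S:car4-GO,W:wait | queues: N=3 E=3 S=0 W=0
Step 2 [NS]: N:car3-GO,E:wait,S:empty,W:wait | queues: N=2 E=3 S=0 W=0
Step 3 [NS]: N:car6-GO,E:wait,S:empty,W:wait | queues: N=1 E=3 S=0 W=0
Step 4 [EW]: N:wait,E:car2-GO,S:wait,W:empty | queues: N=1 E=2 S=0 W=0
Step 5 [EW]: N:wait,E:car5-GO,S:wait,W:empty | queues: N=1 E=1 S=0 W=0
Step 6 [EW]: N:wait,E:car7-GO,S:wait,W:empty | queues: N=1 E=0 S=0 W=0
Step 7 [EW]: N:wait,E:empty,S:wait,W:empty | queues: N=1 E=0 S=0 W=0
Step 8 [NS]: N:car8-GO,E:wait,S:empty,W:wait | queues: N=0 E=0 S=0 W=0
Car 2 crosses at step 4

4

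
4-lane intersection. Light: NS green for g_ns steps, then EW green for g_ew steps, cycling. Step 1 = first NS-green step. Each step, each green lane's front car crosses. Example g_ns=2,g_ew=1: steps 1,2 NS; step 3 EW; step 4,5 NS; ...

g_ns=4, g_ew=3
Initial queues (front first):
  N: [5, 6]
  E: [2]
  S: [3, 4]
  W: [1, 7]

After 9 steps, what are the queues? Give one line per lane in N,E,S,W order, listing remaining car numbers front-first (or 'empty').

Step 1 [NS]: N:car5-GO,E:wait,S:car3-GO,W:wait | queues: N=1 E=1 S=1 W=2
Step 2 [NS]: N:car6-GO,E:wait,S:car4-GO,W:wait | queues: N=0 E=1 S=0 W=2
Step 3 [NS]: N:empty,E:wait,S:empty,W:wait | queues: N=0 E=1 S=0 W=2
Step 4 [NS]: N:empty,E:wait,S:empty,W:wait | queues: N=0 E=1 S=0 W=2
Step 5 [EW]: N:wait,E:car2-GO,S:wait,W:car1-GO | queues: N=0 E=0 S=0 W=1
Step 6 [EW]: N:wait,E:empty,S:wait,W:car7-GO | queues: N=0 E=0 S=0 W=0

N: empty
E: empty
S: empty
W: empty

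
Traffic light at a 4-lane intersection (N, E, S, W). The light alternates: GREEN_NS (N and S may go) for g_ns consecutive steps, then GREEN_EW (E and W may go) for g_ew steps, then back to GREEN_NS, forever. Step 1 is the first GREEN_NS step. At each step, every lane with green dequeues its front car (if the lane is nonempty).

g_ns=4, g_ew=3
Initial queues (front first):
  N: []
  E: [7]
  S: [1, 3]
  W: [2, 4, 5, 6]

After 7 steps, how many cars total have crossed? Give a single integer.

Step 1 [NS]: N:empty,E:wait,S:car1-GO,W:wait | queues: N=0 E=1 S=1 W=4
Step 2 [NS]: N:empty,E:wait,S:car3-GO,W:wait | queues: N=0 E=1 S=0 W=4
Step 3 [NS]: N:empty,E:wait,S:empty,W:wait | queues: N=0 E=1 S=0 W=4
Step 4 [NS]: N:empty,E:wait,S:empty,W:wait | queues: N=0 E=1 S=0 W=4
Step 5 [EW]: N:wait,E:car7-GO,S:wait,W:car2-GO | queues: N=0 E=0 S=0 W=3
Step 6 [EW]: N:wait,E:empty,S:wait,W:car4-GO | queues: N=0 E=0 S=0 W=2
Step 7 [EW]: N:wait,E:empty,S:wait,W:car5-GO | queues: N=0 E=0 S=0 W=1
Cars crossed by step 7: 6

Answer: 6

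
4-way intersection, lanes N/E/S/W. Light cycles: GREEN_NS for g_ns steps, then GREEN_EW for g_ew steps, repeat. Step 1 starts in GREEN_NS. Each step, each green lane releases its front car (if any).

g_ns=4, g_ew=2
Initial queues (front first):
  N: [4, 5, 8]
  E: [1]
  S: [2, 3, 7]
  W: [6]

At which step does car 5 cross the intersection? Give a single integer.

Step 1 [NS]: N:car4-GO,E:wait,S:car2-GO,W:wait | queues: N=2 E=1 S=2 W=1
Step 2 [NS]: N:car5-GO,E:wait,S:car3-GO,W:wait | queues: N=1 E=1 S=1 W=1
Step 3 [NS]: N:car8-GO,E:wait,S:car7-GO,W:wait | queues: N=0 E=1 S=0 W=1
Step 4 [NS]: N:empty,E:wait,S:empty,W:wait | queues: N=0 E=1 S=0 W=1
Step 5 [EW]: N:wait,E:car1-GO,S:wait,W:car6-GO | queues: N=0 E=0 S=0 W=0
Car 5 crosses at step 2

2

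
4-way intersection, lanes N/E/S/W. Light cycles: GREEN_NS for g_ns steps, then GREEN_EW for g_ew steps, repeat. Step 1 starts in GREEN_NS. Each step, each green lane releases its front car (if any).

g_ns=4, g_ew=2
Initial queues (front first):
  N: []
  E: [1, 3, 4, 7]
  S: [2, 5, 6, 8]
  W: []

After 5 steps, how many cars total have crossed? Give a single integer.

Step 1 [NS]: N:empty,E:wait,S:car2-GO,W:wait | queues: N=0 E=4 S=3 W=0
Step 2 [NS]: N:empty,E:wait,S:car5-GO,W:wait | queues: N=0 E=4 S=2 W=0
Step 3 [NS]: N:empty,E:wait,S:car6-GO,W:wait | queues: N=0 E=4 S=1 W=0
Step 4 [NS]: N:empty,E:wait,S:car8-GO,W:wait | queues: N=0 E=4 S=0 W=0
Step 5 [EW]: N:wait,E:car1-GO,S:wait,W:empty | queues: N=0 E=3 S=0 W=0
Cars crossed by step 5: 5

Answer: 5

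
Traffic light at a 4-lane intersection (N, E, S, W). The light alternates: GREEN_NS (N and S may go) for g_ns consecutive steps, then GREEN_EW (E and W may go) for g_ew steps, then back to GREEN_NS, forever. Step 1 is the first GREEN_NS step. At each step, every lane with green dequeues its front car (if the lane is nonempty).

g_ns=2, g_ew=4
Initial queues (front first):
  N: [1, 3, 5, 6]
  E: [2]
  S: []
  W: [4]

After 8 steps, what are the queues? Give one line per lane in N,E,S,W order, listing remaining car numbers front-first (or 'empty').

Step 1 [NS]: N:car1-GO,E:wait,S:empty,W:wait | queues: N=3 E=1 S=0 W=1
Step 2 [NS]: N:car3-GO,E:wait,S:empty,W:wait | queues: N=2 E=1 S=0 W=1
Step 3 [EW]: N:wait,E:car2-GO,S:wait,W:car4-GO | queues: N=2 E=0 S=0 W=0
Step 4 [EW]: N:wait,E:empty,S:wait,W:empty | queues: N=2 E=0 S=0 W=0
Step 5 [EW]: N:wait,E:empty,S:wait,W:empty | queues: N=2 E=0 S=0 W=0
Step 6 [EW]: N:wait,E:empty,S:wait,W:empty | queues: N=2 E=0 S=0 W=0
Step 7 [NS]: N:car5-GO,E:wait,S:empty,W:wait | queues: N=1 E=0 S=0 W=0
Step 8 [NS]: N:car6-GO,E:wait,S:empty,W:wait | queues: N=0 E=0 S=0 W=0

N: empty
E: empty
S: empty
W: empty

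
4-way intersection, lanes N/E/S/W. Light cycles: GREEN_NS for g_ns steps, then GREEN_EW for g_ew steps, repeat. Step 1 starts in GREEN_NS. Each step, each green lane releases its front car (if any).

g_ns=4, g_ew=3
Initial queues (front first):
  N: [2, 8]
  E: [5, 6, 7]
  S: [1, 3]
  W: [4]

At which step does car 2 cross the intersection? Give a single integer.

Step 1 [NS]: N:car2-GO,E:wait,S:car1-GO,W:wait | queues: N=1 E=3 S=1 W=1
Step 2 [NS]: N:car8-GO,E:wait,S:car3-GO,W:wait | queues: N=0 E=3 S=0 W=1
Step 3 [NS]: N:empty,E:wait,S:empty,W:wait | queues: N=0 E=3 S=0 W=1
Step 4 [NS]: N:empty,E:wait,S:empty,W:wait | queues: N=0 E=3 S=0 W=1
Step 5 [EW]: N:wait,E:car5-GO,S:wait,W:car4-GO | queues: N=0 E=2 S=0 W=0
Step 6 [EW]: N:wait,E:car6-GO,S:wait,W:empty | queues: N=0 E=1 S=0 W=0
Step 7 [EW]: N:wait,E:car7-GO,S:wait,W:empty | queues: N=0 E=0 S=0 W=0
Car 2 crosses at step 1

1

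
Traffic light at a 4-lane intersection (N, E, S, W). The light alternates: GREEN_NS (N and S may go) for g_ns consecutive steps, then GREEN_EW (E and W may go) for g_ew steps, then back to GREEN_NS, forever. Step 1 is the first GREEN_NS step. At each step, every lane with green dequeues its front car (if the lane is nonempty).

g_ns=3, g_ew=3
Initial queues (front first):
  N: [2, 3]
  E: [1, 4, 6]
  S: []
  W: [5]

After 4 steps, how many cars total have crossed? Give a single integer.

Answer: 4

Derivation:
Step 1 [NS]: N:car2-GO,E:wait,S:empty,W:wait | queues: N=1 E=3 S=0 W=1
Step 2 [NS]: N:car3-GO,E:wait,S:empty,W:wait | queues: N=0 E=3 S=0 W=1
Step 3 [NS]: N:empty,E:wait,S:empty,W:wait | queues: N=0 E=3 S=0 W=1
Step 4 [EW]: N:wait,E:car1-GO,S:wait,W:car5-GO | queues: N=0 E=2 S=0 W=0
Cars crossed by step 4: 4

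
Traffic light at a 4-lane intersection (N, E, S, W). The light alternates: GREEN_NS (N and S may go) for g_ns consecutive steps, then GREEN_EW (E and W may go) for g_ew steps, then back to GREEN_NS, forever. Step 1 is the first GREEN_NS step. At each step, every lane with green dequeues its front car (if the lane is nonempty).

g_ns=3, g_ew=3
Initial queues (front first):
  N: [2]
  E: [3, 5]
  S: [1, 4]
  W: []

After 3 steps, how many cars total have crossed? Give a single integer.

Answer: 3

Derivation:
Step 1 [NS]: N:car2-GO,E:wait,S:car1-GO,W:wait | queues: N=0 E=2 S=1 W=0
Step 2 [NS]: N:empty,E:wait,S:car4-GO,W:wait | queues: N=0 E=2 S=0 W=0
Step 3 [NS]: N:empty,E:wait,S:empty,W:wait | queues: N=0 E=2 S=0 W=0
Cars crossed by step 3: 3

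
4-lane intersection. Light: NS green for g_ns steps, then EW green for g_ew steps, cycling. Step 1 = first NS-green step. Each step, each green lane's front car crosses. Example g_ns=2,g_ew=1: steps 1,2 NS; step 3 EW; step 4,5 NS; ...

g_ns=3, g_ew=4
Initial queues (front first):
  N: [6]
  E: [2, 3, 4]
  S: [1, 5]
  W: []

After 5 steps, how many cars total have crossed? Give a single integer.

Step 1 [NS]: N:car6-GO,E:wait,S:car1-GO,W:wait | queues: N=0 E=3 S=1 W=0
Step 2 [NS]: N:empty,E:wait,S:car5-GO,W:wait | queues: N=0 E=3 S=0 W=0
Step 3 [NS]: N:empty,E:wait,S:empty,W:wait | queues: N=0 E=3 S=0 W=0
Step 4 [EW]: N:wait,E:car2-GO,S:wait,W:empty | queues: N=0 E=2 S=0 W=0
Step 5 [EW]: N:wait,E:car3-GO,S:wait,W:empty | queues: N=0 E=1 S=0 W=0
Cars crossed by step 5: 5

Answer: 5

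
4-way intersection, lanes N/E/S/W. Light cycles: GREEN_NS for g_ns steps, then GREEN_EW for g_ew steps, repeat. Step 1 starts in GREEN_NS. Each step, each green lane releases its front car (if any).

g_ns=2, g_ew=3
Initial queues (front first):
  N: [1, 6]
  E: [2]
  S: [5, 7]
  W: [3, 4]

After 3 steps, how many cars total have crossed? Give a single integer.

Answer: 6

Derivation:
Step 1 [NS]: N:car1-GO,E:wait,S:car5-GO,W:wait | queues: N=1 E=1 S=1 W=2
Step 2 [NS]: N:car6-GO,E:wait,S:car7-GO,W:wait | queues: N=0 E=1 S=0 W=2
Step 3 [EW]: N:wait,E:car2-GO,S:wait,W:car3-GO | queues: N=0 E=0 S=0 W=1
Cars crossed by step 3: 6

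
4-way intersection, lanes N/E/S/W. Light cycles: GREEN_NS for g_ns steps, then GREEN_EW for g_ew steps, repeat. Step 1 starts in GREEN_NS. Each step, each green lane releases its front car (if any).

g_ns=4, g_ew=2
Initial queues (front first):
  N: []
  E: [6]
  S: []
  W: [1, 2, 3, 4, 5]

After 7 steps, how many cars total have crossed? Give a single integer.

Step 1 [NS]: N:empty,E:wait,S:empty,W:wait | queues: N=0 E=1 S=0 W=5
Step 2 [NS]: N:empty,E:wait,S:empty,W:wait | queues: N=0 E=1 S=0 W=5
Step 3 [NS]: N:empty,E:wait,S:empty,W:wait | queues: N=0 E=1 S=0 W=5
Step 4 [NS]: N:empty,E:wait,S:empty,W:wait | queues: N=0 E=1 S=0 W=5
Step 5 [EW]: N:wait,E:car6-GO,S:wait,W:car1-GO | queues: N=0 E=0 S=0 W=4
Step 6 [EW]: N:wait,E:empty,S:wait,W:car2-GO | queues: N=0 E=0 S=0 W=3
Step 7 [NS]: N:empty,E:wait,S:empty,W:wait | queues: N=0 E=0 S=0 W=3
Cars crossed by step 7: 3

Answer: 3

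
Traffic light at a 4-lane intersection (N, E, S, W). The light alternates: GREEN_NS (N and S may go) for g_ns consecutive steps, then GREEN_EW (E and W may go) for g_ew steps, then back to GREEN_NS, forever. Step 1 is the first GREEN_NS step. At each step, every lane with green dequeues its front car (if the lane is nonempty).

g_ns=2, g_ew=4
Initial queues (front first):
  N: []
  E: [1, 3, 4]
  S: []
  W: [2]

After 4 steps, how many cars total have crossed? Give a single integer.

Answer: 3

Derivation:
Step 1 [NS]: N:empty,E:wait,S:empty,W:wait | queues: N=0 E=3 S=0 W=1
Step 2 [NS]: N:empty,E:wait,S:empty,W:wait | queues: N=0 E=3 S=0 W=1
Step 3 [EW]: N:wait,E:car1-GO,S:wait,W:car2-GO | queues: N=0 E=2 S=0 W=0
Step 4 [EW]: N:wait,E:car3-GO,S:wait,W:empty | queues: N=0 E=1 S=0 W=0
Cars crossed by step 4: 3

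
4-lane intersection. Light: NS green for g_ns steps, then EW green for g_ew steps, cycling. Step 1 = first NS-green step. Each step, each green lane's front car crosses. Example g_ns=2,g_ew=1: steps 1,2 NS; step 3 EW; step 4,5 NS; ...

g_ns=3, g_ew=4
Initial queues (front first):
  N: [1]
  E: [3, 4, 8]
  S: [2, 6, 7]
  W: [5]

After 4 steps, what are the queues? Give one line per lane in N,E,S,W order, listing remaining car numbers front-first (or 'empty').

Step 1 [NS]: N:car1-GO,E:wait,S:car2-GO,W:wait | queues: N=0 E=3 S=2 W=1
Step 2 [NS]: N:empty,E:wait,S:car6-GO,W:wait | queues: N=0 E=3 S=1 W=1
Step 3 [NS]: N:empty,E:wait,S:car7-GO,W:wait | queues: N=0 E=3 S=0 W=1
Step 4 [EW]: N:wait,E:car3-GO,S:wait,W:car5-GO | queues: N=0 E=2 S=0 W=0

N: empty
E: 4 8
S: empty
W: empty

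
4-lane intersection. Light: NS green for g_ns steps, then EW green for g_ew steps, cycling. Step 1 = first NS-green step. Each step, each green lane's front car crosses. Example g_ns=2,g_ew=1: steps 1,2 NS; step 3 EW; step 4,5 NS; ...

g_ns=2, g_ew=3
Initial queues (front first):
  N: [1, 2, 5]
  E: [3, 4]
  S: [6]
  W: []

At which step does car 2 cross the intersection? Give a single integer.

Step 1 [NS]: N:car1-GO,E:wait,S:car6-GO,W:wait | queues: N=2 E=2 S=0 W=0
Step 2 [NS]: N:car2-GO,E:wait,S:empty,W:wait | queues: N=1 E=2 S=0 W=0
Step 3 [EW]: N:wait,E:car3-GO,S:wait,W:empty | queues: N=1 E=1 S=0 W=0
Step 4 [EW]: N:wait,E:car4-GO,S:wait,W:empty | queues: N=1 E=0 S=0 W=0
Step 5 [EW]: N:wait,E:empty,S:wait,W:empty | queues: N=1 E=0 S=0 W=0
Step 6 [NS]: N:car5-GO,E:wait,S:empty,W:wait | queues: N=0 E=0 S=0 W=0
Car 2 crosses at step 2

2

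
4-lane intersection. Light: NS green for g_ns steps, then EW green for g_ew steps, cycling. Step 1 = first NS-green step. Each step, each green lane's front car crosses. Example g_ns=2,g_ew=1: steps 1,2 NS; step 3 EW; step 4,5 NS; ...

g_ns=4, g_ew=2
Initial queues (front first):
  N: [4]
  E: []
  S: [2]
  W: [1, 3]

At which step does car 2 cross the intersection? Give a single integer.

Step 1 [NS]: N:car4-GO,E:wait,S:car2-GO,W:wait | queues: N=0 E=0 S=0 W=2
Step 2 [NS]: N:empty,E:wait,S:empty,W:wait | queues: N=0 E=0 S=0 W=2
Step 3 [NS]: N:empty,E:wait,S:empty,W:wait | queues: N=0 E=0 S=0 W=2
Step 4 [NS]: N:empty,E:wait,S:empty,W:wait | queues: N=0 E=0 S=0 W=2
Step 5 [EW]: N:wait,E:empty,S:wait,W:car1-GO | queues: N=0 E=0 S=0 W=1
Step 6 [EW]: N:wait,E:empty,S:wait,W:car3-GO | queues: N=0 E=0 S=0 W=0
Car 2 crosses at step 1

1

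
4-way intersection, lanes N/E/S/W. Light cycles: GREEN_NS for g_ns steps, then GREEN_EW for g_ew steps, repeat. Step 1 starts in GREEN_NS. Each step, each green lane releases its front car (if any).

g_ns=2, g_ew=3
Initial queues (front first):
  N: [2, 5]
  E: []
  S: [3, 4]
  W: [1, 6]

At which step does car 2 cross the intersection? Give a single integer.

Step 1 [NS]: N:car2-GO,E:wait,S:car3-GO,W:wait | queues: N=1 E=0 S=1 W=2
Step 2 [NS]: N:car5-GO,E:wait,S:car4-GO,W:wait | queues: N=0 E=0 S=0 W=2
Step 3 [EW]: N:wait,E:empty,S:wait,W:car1-GO | queues: N=0 E=0 S=0 W=1
Step 4 [EW]: N:wait,E:empty,S:wait,W:car6-GO | queues: N=0 E=0 S=0 W=0
Car 2 crosses at step 1

1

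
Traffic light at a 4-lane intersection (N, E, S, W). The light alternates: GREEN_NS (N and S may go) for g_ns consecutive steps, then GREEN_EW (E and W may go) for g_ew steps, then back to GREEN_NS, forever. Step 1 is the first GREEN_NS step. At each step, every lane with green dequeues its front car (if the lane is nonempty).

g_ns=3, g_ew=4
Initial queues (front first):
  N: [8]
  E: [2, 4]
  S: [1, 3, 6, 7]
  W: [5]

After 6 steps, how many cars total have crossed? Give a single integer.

Answer: 7

Derivation:
Step 1 [NS]: N:car8-GO,E:wait,S:car1-GO,W:wait | queues: N=0 E=2 S=3 W=1
Step 2 [NS]: N:empty,E:wait,S:car3-GO,W:wait | queues: N=0 E=2 S=2 W=1
Step 3 [NS]: N:empty,E:wait,S:car6-GO,W:wait | queues: N=0 E=2 S=1 W=1
Step 4 [EW]: N:wait,E:car2-GO,S:wait,W:car5-GO | queues: N=0 E=1 S=1 W=0
Step 5 [EW]: N:wait,E:car4-GO,S:wait,W:empty | queues: N=0 E=0 S=1 W=0
Step 6 [EW]: N:wait,E:empty,S:wait,W:empty | queues: N=0 E=0 S=1 W=0
Cars crossed by step 6: 7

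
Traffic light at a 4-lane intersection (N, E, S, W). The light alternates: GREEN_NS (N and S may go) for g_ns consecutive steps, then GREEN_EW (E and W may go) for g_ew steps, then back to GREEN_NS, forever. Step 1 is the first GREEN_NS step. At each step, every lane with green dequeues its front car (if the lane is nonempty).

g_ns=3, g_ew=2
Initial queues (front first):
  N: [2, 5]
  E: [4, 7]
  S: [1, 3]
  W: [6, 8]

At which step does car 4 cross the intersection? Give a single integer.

Step 1 [NS]: N:car2-GO,E:wait,S:car1-GO,W:wait | queues: N=1 E=2 S=1 W=2
Step 2 [NS]: N:car5-GO,E:wait,S:car3-GO,W:wait | queues: N=0 E=2 S=0 W=2
Step 3 [NS]: N:empty,E:wait,S:empty,W:wait | queues: N=0 E=2 S=0 W=2
Step 4 [EW]: N:wait,E:car4-GO,S:wait,W:car6-GO | queues: N=0 E=1 S=0 W=1
Step 5 [EW]: N:wait,E:car7-GO,S:wait,W:car8-GO | queues: N=0 E=0 S=0 W=0
Car 4 crosses at step 4

4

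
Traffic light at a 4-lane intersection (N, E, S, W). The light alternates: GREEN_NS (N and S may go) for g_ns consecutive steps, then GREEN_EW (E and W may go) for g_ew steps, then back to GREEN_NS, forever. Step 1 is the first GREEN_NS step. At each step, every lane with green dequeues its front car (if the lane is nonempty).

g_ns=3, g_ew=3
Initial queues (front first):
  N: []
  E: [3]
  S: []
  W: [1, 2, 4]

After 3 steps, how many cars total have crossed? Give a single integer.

Answer: 0

Derivation:
Step 1 [NS]: N:empty,E:wait,S:empty,W:wait | queues: N=0 E=1 S=0 W=3
Step 2 [NS]: N:empty,E:wait,S:empty,W:wait | queues: N=0 E=1 S=0 W=3
Step 3 [NS]: N:empty,E:wait,S:empty,W:wait | queues: N=0 E=1 S=0 W=3
Cars crossed by step 3: 0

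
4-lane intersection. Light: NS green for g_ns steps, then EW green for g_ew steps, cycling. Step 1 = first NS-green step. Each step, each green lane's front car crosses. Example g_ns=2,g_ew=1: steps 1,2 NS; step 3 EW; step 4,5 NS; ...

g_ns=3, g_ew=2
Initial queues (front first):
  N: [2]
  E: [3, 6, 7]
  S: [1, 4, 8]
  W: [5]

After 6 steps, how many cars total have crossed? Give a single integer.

Answer: 7

Derivation:
Step 1 [NS]: N:car2-GO,E:wait,S:car1-GO,W:wait | queues: N=0 E=3 S=2 W=1
Step 2 [NS]: N:empty,E:wait,S:car4-GO,W:wait | queues: N=0 E=3 S=1 W=1
Step 3 [NS]: N:empty,E:wait,S:car8-GO,W:wait | queues: N=0 E=3 S=0 W=1
Step 4 [EW]: N:wait,E:car3-GO,S:wait,W:car5-GO | queues: N=0 E=2 S=0 W=0
Step 5 [EW]: N:wait,E:car6-GO,S:wait,W:empty | queues: N=0 E=1 S=0 W=0
Step 6 [NS]: N:empty,E:wait,S:empty,W:wait | queues: N=0 E=1 S=0 W=0
Cars crossed by step 6: 7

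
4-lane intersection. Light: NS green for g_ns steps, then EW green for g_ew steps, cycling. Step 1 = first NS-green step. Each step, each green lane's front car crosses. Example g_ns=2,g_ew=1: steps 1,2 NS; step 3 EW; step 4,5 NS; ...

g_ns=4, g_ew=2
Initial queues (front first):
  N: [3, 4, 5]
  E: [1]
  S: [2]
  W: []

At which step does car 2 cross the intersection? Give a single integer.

Step 1 [NS]: N:car3-GO,E:wait,S:car2-GO,W:wait | queues: N=2 E=1 S=0 W=0
Step 2 [NS]: N:car4-GO,E:wait,S:empty,W:wait | queues: N=1 E=1 S=0 W=0
Step 3 [NS]: N:car5-GO,E:wait,S:empty,W:wait | queues: N=0 E=1 S=0 W=0
Step 4 [NS]: N:empty,E:wait,S:empty,W:wait | queues: N=0 E=1 S=0 W=0
Step 5 [EW]: N:wait,E:car1-GO,S:wait,W:empty | queues: N=0 E=0 S=0 W=0
Car 2 crosses at step 1

1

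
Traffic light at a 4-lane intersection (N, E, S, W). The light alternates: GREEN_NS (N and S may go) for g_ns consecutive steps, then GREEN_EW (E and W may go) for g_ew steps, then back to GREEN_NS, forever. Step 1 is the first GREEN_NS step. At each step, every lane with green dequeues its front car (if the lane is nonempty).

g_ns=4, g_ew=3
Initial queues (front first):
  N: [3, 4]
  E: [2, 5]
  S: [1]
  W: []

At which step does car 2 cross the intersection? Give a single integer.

Step 1 [NS]: N:car3-GO,E:wait,S:car1-GO,W:wait | queues: N=1 E=2 S=0 W=0
Step 2 [NS]: N:car4-GO,E:wait,S:empty,W:wait | queues: N=0 E=2 S=0 W=0
Step 3 [NS]: N:empty,E:wait,S:empty,W:wait | queues: N=0 E=2 S=0 W=0
Step 4 [NS]: N:empty,E:wait,S:empty,W:wait | queues: N=0 E=2 S=0 W=0
Step 5 [EW]: N:wait,E:car2-GO,S:wait,W:empty | queues: N=0 E=1 S=0 W=0
Step 6 [EW]: N:wait,E:car5-GO,S:wait,W:empty | queues: N=0 E=0 S=0 W=0
Car 2 crosses at step 5

5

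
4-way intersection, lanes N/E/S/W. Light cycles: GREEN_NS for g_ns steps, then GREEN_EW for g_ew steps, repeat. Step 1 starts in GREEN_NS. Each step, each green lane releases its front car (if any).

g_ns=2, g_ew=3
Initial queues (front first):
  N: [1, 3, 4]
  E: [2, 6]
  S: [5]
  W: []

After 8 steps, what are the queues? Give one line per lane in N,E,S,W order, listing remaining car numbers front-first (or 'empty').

Step 1 [NS]: N:car1-GO,E:wait,S:car5-GO,W:wait | queues: N=2 E=2 S=0 W=0
Step 2 [NS]: N:car3-GO,E:wait,S:empty,W:wait | queues: N=1 E=2 S=0 W=0
Step 3 [EW]: N:wait,E:car2-GO,S:wait,W:empty | queues: N=1 E=1 S=0 W=0
Step 4 [EW]: N:wait,E:car6-GO,S:wait,W:empty | queues: N=1 E=0 S=0 W=0
Step 5 [EW]: N:wait,E:empty,S:wait,W:empty | queues: N=1 E=0 S=0 W=0
Step 6 [NS]: N:car4-GO,E:wait,S:empty,W:wait | queues: N=0 E=0 S=0 W=0

N: empty
E: empty
S: empty
W: empty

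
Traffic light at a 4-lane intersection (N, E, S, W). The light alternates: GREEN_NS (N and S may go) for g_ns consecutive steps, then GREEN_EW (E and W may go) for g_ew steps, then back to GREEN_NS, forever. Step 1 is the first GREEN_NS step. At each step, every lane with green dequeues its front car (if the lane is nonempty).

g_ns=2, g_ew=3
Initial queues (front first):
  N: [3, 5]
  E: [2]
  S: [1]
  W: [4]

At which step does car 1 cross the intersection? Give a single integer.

Step 1 [NS]: N:car3-GO,E:wait,S:car1-GO,W:wait | queues: N=1 E=1 S=0 W=1
Step 2 [NS]: N:car5-GO,E:wait,S:empty,W:wait | queues: N=0 E=1 S=0 W=1
Step 3 [EW]: N:wait,E:car2-GO,S:wait,W:car4-GO | queues: N=0 E=0 S=0 W=0
Car 1 crosses at step 1

1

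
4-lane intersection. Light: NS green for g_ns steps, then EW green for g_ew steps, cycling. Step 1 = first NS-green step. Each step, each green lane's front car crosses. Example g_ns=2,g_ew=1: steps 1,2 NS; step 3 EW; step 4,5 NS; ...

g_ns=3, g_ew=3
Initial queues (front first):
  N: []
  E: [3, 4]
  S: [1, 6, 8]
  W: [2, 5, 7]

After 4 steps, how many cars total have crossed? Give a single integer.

Answer: 5

Derivation:
Step 1 [NS]: N:empty,E:wait,S:car1-GO,W:wait | queues: N=0 E=2 S=2 W=3
Step 2 [NS]: N:empty,E:wait,S:car6-GO,W:wait | queues: N=0 E=2 S=1 W=3
Step 3 [NS]: N:empty,E:wait,S:car8-GO,W:wait | queues: N=0 E=2 S=0 W=3
Step 4 [EW]: N:wait,E:car3-GO,S:wait,W:car2-GO | queues: N=0 E=1 S=0 W=2
Cars crossed by step 4: 5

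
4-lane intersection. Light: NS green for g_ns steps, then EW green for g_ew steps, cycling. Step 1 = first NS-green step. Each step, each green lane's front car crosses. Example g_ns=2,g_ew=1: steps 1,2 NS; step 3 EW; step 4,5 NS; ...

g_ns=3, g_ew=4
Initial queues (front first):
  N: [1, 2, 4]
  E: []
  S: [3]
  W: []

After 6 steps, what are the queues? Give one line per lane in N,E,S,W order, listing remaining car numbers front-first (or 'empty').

Step 1 [NS]: N:car1-GO,E:wait,S:car3-GO,W:wait | queues: N=2 E=0 S=0 W=0
Step 2 [NS]: N:car2-GO,E:wait,S:empty,W:wait | queues: N=1 E=0 S=0 W=0
Step 3 [NS]: N:car4-GO,E:wait,S:empty,W:wait | queues: N=0 E=0 S=0 W=0

N: empty
E: empty
S: empty
W: empty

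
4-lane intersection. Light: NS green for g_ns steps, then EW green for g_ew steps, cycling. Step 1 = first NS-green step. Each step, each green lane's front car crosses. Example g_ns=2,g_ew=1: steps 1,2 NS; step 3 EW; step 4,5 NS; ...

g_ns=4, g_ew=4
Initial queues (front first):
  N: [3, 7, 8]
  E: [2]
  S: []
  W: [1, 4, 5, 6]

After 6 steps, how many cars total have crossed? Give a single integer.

Answer: 6

Derivation:
Step 1 [NS]: N:car3-GO,E:wait,S:empty,W:wait | queues: N=2 E=1 S=0 W=4
Step 2 [NS]: N:car7-GO,E:wait,S:empty,W:wait | queues: N=1 E=1 S=0 W=4
Step 3 [NS]: N:car8-GO,E:wait,S:empty,W:wait | queues: N=0 E=1 S=0 W=4
Step 4 [NS]: N:empty,E:wait,S:empty,W:wait | queues: N=0 E=1 S=0 W=4
Step 5 [EW]: N:wait,E:car2-GO,S:wait,W:car1-GO | queues: N=0 E=0 S=0 W=3
Step 6 [EW]: N:wait,E:empty,S:wait,W:car4-GO | queues: N=0 E=0 S=0 W=2
Cars crossed by step 6: 6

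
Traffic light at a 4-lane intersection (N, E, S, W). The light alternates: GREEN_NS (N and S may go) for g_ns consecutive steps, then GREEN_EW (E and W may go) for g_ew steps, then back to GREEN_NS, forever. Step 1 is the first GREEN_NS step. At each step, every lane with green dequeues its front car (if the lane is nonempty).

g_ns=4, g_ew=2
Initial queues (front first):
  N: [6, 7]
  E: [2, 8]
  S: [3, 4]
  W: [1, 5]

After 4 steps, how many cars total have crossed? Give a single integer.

Step 1 [NS]: N:car6-GO,E:wait,S:car3-GO,W:wait | queues: N=1 E=2 S=1 W=2
Step 2 [NS]: N:car7-GO,E:wait,S:car4-GO,W:wait | queues: N=0 E=2 S=0 W=2
Step 3 [NS]: N:empty,E:wait,S:empty,W:wait | queues: N=0 E=2 S=0 W=2
Step 4 [NS]: N:empty,E:wait,S:empty,W:wait | queues: N=0 E=2 S=0 W=2
Cars crossed by step 4: 4

Answer: 4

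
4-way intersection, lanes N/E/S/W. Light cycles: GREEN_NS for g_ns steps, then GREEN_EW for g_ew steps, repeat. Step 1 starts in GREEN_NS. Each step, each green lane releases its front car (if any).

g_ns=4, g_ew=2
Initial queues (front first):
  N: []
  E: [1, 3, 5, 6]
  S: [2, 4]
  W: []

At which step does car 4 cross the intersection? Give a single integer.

Step 1 [NS]: N:empty,E:wait,S:car2-GO,W:wait | queues: N=0 E=4 S=1 W=0
Step 2 [NS]: N:empty,E:wait,S:car4-GO,W:wait | queues: N=0 E=4 S=0 W=0
Step 3 [NS]: N:empty,E:wait,S:empty,W:wait | queues: N=0 E=4 S=0 W=0
Step 4 [NS]: N:empty,E:wait,S:empty,W:wait | queues: N=0 E=4 S=0 W=0
Step 5 [EW]: N:wait,E:car1-GO,S:wait,W:empty | queues: N=0 E=3 S=0 W=0
Step 6 [EW]: N:wait,E:car3-GO,S:wait,W:empty | queues: N=0 E=2 S=0 W=0
Step 7 [NS]: N:empty,E:wait,S:empty,W:wait | queues: N=0 E=2 S=0 W=0
Step 8 [NS]: N:empty,E:wait,S:empty,W:wait | queues: N=0 E=2 S=0 W=0
Step 9 [NS]: N:empty,E:wait,S:empty,W:wait | queues: N=0 E=2 S=0 W=0
Step 10 [NS]: N:empty,E:wait,S:empty,W:wait | queues: N=0 E=2 S=0 W=0
Step 11 [EW]: N:wait,E:car5-GO,S:wait,W:empty | queues: N=0 E=1 S=0 W=0
Step 12 [EW]: N:wait,E:car6-GO,S:wait,W:empty | queues: N=0 E=0 S=0 W=0
Car 4 crosses at step 2

2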